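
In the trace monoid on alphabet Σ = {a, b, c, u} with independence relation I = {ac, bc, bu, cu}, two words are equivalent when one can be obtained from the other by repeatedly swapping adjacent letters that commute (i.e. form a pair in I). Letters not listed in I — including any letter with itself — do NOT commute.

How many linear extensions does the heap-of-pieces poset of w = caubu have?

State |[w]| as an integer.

drop 0:c onto floor
drop 1:a onto floor
drop 2:u onto {1:a}
drop 3:b onto {1:a}
drop 4:u onto {2:u}
ground layer = {0:c, 1:a}
drop-orders for the pieces not yet dropped (sum over which currently-grounded one goes next):
  1 to go: {0} 1  {3} 1  {4} 1
  2 to go: {0,3} 2  {0,4} 2  {2,4} 1  {3,4} 2
  3 to go: {0,2,4} 3  {0,3,4} 6  {2,3,4} 3
  if 0:c drops first: 3 orders
  if 1:a drops first: 12 orders
heap linearizations: 15

15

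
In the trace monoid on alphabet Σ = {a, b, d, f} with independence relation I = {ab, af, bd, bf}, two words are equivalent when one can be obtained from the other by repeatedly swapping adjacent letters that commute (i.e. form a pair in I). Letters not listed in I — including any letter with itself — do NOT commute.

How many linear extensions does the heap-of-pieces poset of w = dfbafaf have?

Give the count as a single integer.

drop 0:d onto floor
drop 1:f onto {0:d}
drop 2:b onto floor
drop 3:a onto {0:d}
drop 4:f onto {1:f}
drop 5:a onto {3:a}
drop 6:f onto {4:f}
ground layer = {0:d, 2:b}
drop-orders for the pieces not yet dropped (sum over which currently-grounded one goes next):
  1 to go: {2} 1  {5} 1  {6} 1
  2 to go: {2,5} 2  {2,6} 2  {3,5} 1  {4,6} 1  {5,6} 2
  3 to go: {1,4,6} 1  {2,3,5} 3  {2,4,6} 3  {2,5,6} 6  {3,5,6} 3  {4,5,6} 3
  4 to go: {1,2,4,6} 4  {1,4,5,6} 4  {2,3,5,6} 12  {2,4,5,6} 12  {3,4,5,6} 6
  5 to go: {1,2,4,5,6} 20  {1,3,4,5,6} 10  {2,3,4,5,6} 30
  if 0:d drops first: 60 orders
  if 2:b drops first: 10 orders
heap linearizations: 70

70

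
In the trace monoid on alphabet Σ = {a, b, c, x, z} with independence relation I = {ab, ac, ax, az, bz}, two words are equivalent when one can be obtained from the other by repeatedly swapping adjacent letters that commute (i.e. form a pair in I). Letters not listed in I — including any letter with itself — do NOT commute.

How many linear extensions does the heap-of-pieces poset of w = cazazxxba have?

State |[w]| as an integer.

84

0(c) covers ∅
1(a) covers ∅
2(z) covers 0:c
3(a) covers 1:a
4(z) covers 2:z
5(x) covers 4:z
6(x) covers 5:x
7(b) covers 6:x
8(a) covers 3:a
floor of heap: 0:c, 1:a
completions by unplaced set U, small U first (add the entries for U minus each lowest piece of U):
  |U|=1: {7}:1  {8}:1
  |U|=2: {3,8}:1  {6,7}:1  {7,8}:2
  |U|=3: {1,3,8}:1  {3,7,8}:3  {5,6,7}:1  {6,7,8}:3
  |U|=4: {1,3,7,8}:4  {3,6,7,8}:6  {4,5,6,7}:1  {5,6,7,8}:4
  |U|=5: {1,3,6,7,8}:10  {2,4,5,6,7}:1  {3,5,6,7,8}:10  {4,5,6,7,8}:5
  |U|=6: {0,2,4,5,6,7}:1  {1,3,5,6,7,8}:20  {2,4,5,6,7,8}:6  {3,4,5,6,7,8}:15
  |U|=7: {0,2,4,5,6,7,8}:7  {1,3,4,5,6,7,8}:35  {2,3,4,5,6,7,8}:21
  start at 0(c): 56
  start at 1(a): 28
sum over floor = 84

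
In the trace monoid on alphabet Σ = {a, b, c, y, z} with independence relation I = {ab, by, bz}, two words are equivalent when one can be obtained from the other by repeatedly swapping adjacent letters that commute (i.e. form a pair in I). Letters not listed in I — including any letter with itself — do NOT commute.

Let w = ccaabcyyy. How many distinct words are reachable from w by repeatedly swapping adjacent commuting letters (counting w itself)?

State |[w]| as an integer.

piece 0:c — minimal
piece 1:c rests on {0:c}
piece 2:a rests on {1:c}
piece 3:a rests on {2:a}
piece 4:b rests on {1:c}
piece 5:c rests on {3:a, 4:b}
piece 6:y rests on {5:c}
piece 7:y rests on {6:y}
piece 8:y rests on {7:y}
minimal pieces: {0:c}
ways to finish when only these pieces remain (= sum over removing one remaining piece with nothing left below it):
  1 left: {8}→1
  2 left: {7,8}→1
  3 left: {6,7,8}→1
  4 left: {5,6,7,8}→1
  5 left: {3,5,6,7,8}→1  {4,5,6,7,8}→1
  6 left: {2,3,5,6,7,8}→1  {3,4,5,6,7,8}→2
  7 left: {2,3,4,5,6,7,8}→3
  placing 0:c first → 3 extensions

3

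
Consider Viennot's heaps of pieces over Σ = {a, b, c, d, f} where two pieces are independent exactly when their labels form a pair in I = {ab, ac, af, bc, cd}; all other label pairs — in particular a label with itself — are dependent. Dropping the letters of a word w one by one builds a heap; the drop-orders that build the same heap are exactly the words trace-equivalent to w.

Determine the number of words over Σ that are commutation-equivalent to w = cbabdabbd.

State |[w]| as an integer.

piece 0:c — minimal
piece 1:b — minimal
piece 2:a — minimal
piece 3:b rests on {1:b}
piece 4:d rests on {2:a, 3:b}
piece 5:a rests on {4:d}
piece 6:b rests on {4:d}
piece 7:b rests on {6:b}
piece 8:d rests on {5:a, 7:b}
minimal pieces: {0:c, 1:b, 2:a}
ways to finish when only these pieces remain (= sum over removing one remaining piece with nothing left below it):
  1 left: {0}→1  {8}→1
  2 left: {0,8}→2  {5,8}→1  {7,8}→1
  3 left: {0,5,8}→3  {0,7,8}→3  {5,7,8}→2  {6,7,8}→1
  4 left: {0,5,7,8}→8  {0,6,7,8}→4  {5,6,7,8}→3
  5 left: {0,5,6,7,8}→15  {4,5,6,7,8}→3
  6 left: {0,4,5,6,7,8}→18  {2,4,5,6,7,8}→3  {3,4,5,6,7,8}→3
  7 left: {0,2,4,5,6,7,8}→21  {0,3,4,5,6,7,8}→21  {1,3,4,5,6,7,8}→3  {2,3,4,5,6,7,8}→6
  placing 0:c first → 9 extensions
  placing 1:b first → 48 extensions
  placing 2:a first → 24 extensions
total linear extensions = 81

81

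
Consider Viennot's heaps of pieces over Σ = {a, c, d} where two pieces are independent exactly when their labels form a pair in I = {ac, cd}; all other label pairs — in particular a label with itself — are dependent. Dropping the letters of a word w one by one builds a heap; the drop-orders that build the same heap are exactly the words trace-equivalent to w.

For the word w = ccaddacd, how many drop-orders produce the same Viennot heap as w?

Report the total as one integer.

drop 0:c onto floor
drop 1:c onto {0:c}
drop 2:a onto floor
drop 3:d onto {2:a}
drop 4:d onto {3:d}
drop 5:a onto {4:d}
drop 6:c onto {1:c}
drop 7:d onto {5:a}
ground layer = {0:c, 2:a}
drop-orders for the pieces not yet dropped (sum over which currently-grounded one goes next):
  1 to go: {6} 1  {7} 1
  2 to go: {1,6} 1  {5,7} 1  {6,7} 2
  3 to go: {0,1,6} 1  {1,6,7} 3  {4,5,7} 1  {5,6,7} 3
  4 to go: {0,1,6,7} 4  {1,5,6,7} 6  {3,4,5,7} 1  {4,5,6,7} 4
  5 to go: {0,1,5,6,7} 10  {1,4,5,6,7} 10  {2,3,4,5,7} 1  {3,4,5,6,7} 5
  6 to go: {0,1,4,5,6,7} 20  {1,3,4,5,6,7} 15  {2,3,4,5,6,7} 6
  if 0:c drops first: 21 orders
  if 2:a drops first: 35 orders
heap linearizations: 56

56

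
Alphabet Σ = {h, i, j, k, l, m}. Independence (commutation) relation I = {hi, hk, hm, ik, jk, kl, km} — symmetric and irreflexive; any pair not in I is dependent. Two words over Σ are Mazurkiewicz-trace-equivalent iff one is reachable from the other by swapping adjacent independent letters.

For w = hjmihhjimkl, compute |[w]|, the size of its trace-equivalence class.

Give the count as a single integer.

0(h) covers ∅
1(j) covers 0:h
2(m) covers 1:j
3(i) covers 2:m
4(h) covers 1:j
5(h) covers 4:h
6(j) covers 3:i, 5:h
7(i) covers 6:j
8(m) covers 7:i
9(k) covers ∅
10(l) covers 8:m
floor of heap: 0:h, 9:k
completions by unplaced set U, small U first (add the entries for U minus each lowest piece of U):
  |U|=1: {9}:1  {10}:1
  |U|=2: {8,10}:1  {9,10}:2
  |U|=3: {7,8,10}:1  {8,9,10}:3
  |U|=4: {6,7,8,10}:1  {7,8,9,10}:4
  |U|=5: {3,6,7,8,10}:1  {5,6,7,8,10}:1  {6,7,8,9,10}:5
  |U|=6: {2,3,6,7,8,10}:1  {3,5,6,7,8,10}:2  {3,6,7,8,9,10}:6  {4,5,6,7,8,10}:1  {5,6,7,8,9,10}:6
  |U|=7: {2,3,5,6,7,8,10}:3  {2,3,6,7,8,9,10}:7  {3,4,5,6,7,8,10}:3  {3,5,6,7,8,9,10}:14  {4,5,6,7,8,9,10}:7
  |U|=8: {2,3,4,5,6,7,8,10}:6  {2,3,5,6,7,8,9,10}:24  {3,4,5,6,7,8,9,10}:24
  |U|=9: {1,2,3,4,5,6,7,8,10}:6  {2,3,4,5,6,7,8,9,10}:54
  start at 0(h): 60
  start at 9(k): 6
sum over floor = 66

66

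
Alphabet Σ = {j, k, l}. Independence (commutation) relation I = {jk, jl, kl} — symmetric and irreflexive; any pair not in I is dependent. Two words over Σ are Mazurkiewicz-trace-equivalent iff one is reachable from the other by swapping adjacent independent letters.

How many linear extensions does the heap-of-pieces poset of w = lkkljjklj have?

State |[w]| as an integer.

1680

#0=l has no predecessor
#1=k has no predecessor
#2=k depends on [1:k]
#3=l depends on [0:l]
#4=j has no predecessor
#5=j depends on [4:j]
#6=k depends on [2:k]
#7=l depends on [3:l]
#8=j depends on [5:j]
sources: [0:l, 1:k, 4:j]
N(rest) = Σ N(rest − s) over sources s of rest; N(one piece) = 1:
  size 1 → [6]=1  [7]=1  [8]=1
  size 2 → [2,6]=1  [3,7]=1  [5,8]=1  [6,7]=2  [6,8]=2  [7,8]=2
  size 3 → [0,3,7]=1  [1,2,6]=1  [2,6,7]=3  [2,6,8]=3  [3,6,7]=3  [3,7,8]=3  [4,5,8]=1  [5,6,8]=3  [5,7,8]=3  [6,7,8]=6
  size 4 → [0,3,6,7]=4  [0,3,7,8]=4  [1,2,6,7]=4  [1,2,6,8]=4  [2,3,6,7]=6  [2,5,6,8]=6  [2,6,7,8]=12  [3,5,7,8]=6  [3,6,7,8]=12  [4,5,6,8]=4  [4,5,7,8]=4  [5,6,7,8]=12
  size 5 → [0,2,3,6,7]=10  [0,3,5,7,8]=10  [0,3,6,7,8]=20  [1,2,3,6,7]=10  [1,2,5,6,8]=10  [1,2,6,7,8]=20  [2,3,6,7,8]=30  [2,4,5,6,8]=10  [2,5,6,7,8]=30  [3,4,5,7,8]=10  [3,5,6,7,8]=30  [4,5,6,7,8]=20
  size 6 → [0,1,2,3,6,7]=20  [0,2,3,6,7,8]=60  [0,3,4,5,7,8]=20  [0,3,5,6,7,8]=60  [1,2,3,6,7,8]=60  [1,2,4,5,6,8]=20  [1,2,5,6,7,8]=60  [2,3,5,6,7,8]=90  [2,4,5,6,7,8]=60  [3,4,5,6,7,8]=60
  size 7 → [0,1,2,3,6,7,8]=140  [0,2,3,5,6,7,8]=210  [0,3,4,5,6,7,8]=140  [1,2,3,5,6,7,8]=210  [1,2,4,5,6,7,8]=140  [2,3,4,5,6,7,8]=210
  first=0(l) contributes 560
  first=1(k) contributes 560
  first=4(j) contributes 560
|[w]| = 1680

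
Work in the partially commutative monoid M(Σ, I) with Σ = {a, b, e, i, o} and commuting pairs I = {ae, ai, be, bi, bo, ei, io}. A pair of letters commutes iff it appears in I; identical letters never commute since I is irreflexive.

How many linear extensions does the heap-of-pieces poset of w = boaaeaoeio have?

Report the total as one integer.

90

piece 0:b — minimal
piece 1:o — minimal
piece 2:a rests on {0:b, 1:o}
piece 3:a rests on {2:a}
piece 4:e rests on {1:o}
piece 5:a rests on {3:a}
piece 6:o rests on {4:e, 5:a}
piece 7:e rests on {6:o}
piece 8:i — minimal
piece 9:o rests on {7:e}
minimal pieces: {0:b, 1:o, 8:i}
ways to finish when only these pieces remain (= sum over removing one remaining piece with nothing left below it):
  1 left: {8}→1  {9}→1
  2 left: {7,9}→1  {8,9}→2
  3 left: {6,7,9}→1  {7,8,9}→3
  4 left: {4,6,7,9}→1  {5,6,7,9}→1  {6,7,8,9}→4
  5 left: {3,5,6,7,9}→1  {4,5,6,7,9}→2  {4,6,7,8,9}→5  {5,6,7,8,9}→5
  6 left: {2,3,5,6,7,9}→1  {3,4,5,6,7,9}→3  {3,5,6,7,8,9}→6  {4,5,6,7,8,9}→12
  7 left: {0,2,3,5,6,7,9}→1  {2,3,4,5,6,7,9}→4  {2,3,5,6,7,8,9}→7  {3,4,5,6,7,8,9}→21
  8 left: {0,2,3,4,5,6,7,9}→5  {0,2,3,5,6,7,8,9}→8  {1,2,3,4,5,6,7,9}→4  {2,3,4,5,6,7,8,9}→32
  placing 0:b first → 36 extensions
  placing 1:o first → 45 extensions
  placing 8:i first → 9 extensions
total linear extensions = 90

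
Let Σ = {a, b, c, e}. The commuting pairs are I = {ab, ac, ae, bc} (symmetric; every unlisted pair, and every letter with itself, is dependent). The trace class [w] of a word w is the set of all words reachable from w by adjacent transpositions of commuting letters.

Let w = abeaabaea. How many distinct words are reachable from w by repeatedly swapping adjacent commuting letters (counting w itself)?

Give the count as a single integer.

126

piece 0:a — minimal
piece 1:b — minimal
piece 2:e rests on {1:b}
piece 3:a rests on {0:a}
piece 4:a rests on {3:a}
piece 5:b rests on {2:e}
piece 6:a rests on {4:a}
piece 7:e rests on {5:b}
piece 8:a rests on {6:a}
minimal pieces: {0:a, 1:b}
ways to finish when only these pieces remain (= sum over removing one remaining piece with nothing left below it):
  1 left: {7}→1  {8}→1
  2 left: {5,7}→1  {6,8}→1  {7,8}→2
  3 left: {2,5,7}→1  {4,6,8}→1  {5,7,8}→3  {6,7,8}→3
  4 left: {1,2,5,7}→1  {2,5,7,8}→4  {3,4,6,8}→1  {4,6,7,8}→4  {5,6,7,8}→6
  5 left: {0,3,4,6,8}→1  {1,2,5,7,8}→5  {2,5,6,7,8}→10  {3,4,6,7,8}→5  {4,5,6,7,8}→10
  6 left: {0,3,4,6,7,8}→6  {1,2,5,6,7,8}→15  {2,4,5,6,7,8}→20  {3,4,5,6,7,8}→15
  7 left: {0,3,4,5,6,7,8}→21  {1,2,4,5,6,7,8}→35  {2,3,4,5,6,7,8}→35
  placing 0:a first → 70 extensions
  placing 1:b first → 56 extensions
total linear extensions = 126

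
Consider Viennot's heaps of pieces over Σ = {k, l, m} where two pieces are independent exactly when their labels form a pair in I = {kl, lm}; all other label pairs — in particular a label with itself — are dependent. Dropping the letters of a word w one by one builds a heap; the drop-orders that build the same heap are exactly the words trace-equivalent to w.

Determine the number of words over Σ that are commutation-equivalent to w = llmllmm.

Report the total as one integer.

35

piece 0:l — minimal
piece 1:l rests on {0:l}
piece 2:m — minimal
piece 3:l rests on {1:l}
piece 4:l rests on {3:l}
piece 5:m rests on {2:m}
piece 6:m rests on {5:m}
minimal pieces: {0:l, 2:m}
ways to finish when only these pieces remain (= sum over removing one remaining piece with nothing left below it):
  1 left: {4}→1  {6}→1
  2 left: {3,4}→1  {4,6}→2  {5,6}→1
  3 left: {1,3,4}→1  {2,5,6}→1  {3,4,6}→3  {4,5,6}→3
  4 left: {0,1,3,4}→1  {1,3,4,6}→4  {2,4,5,6}→4  {3,4,5,6}→6
  5 left: {0,1,3,4,6}→5  {1,3,4,5,6}→10  {2,3,4,5,6}→10
  placing 0:l first → 20 extensions
  placing 2:m first → 15 extensions
total linear extensions = 35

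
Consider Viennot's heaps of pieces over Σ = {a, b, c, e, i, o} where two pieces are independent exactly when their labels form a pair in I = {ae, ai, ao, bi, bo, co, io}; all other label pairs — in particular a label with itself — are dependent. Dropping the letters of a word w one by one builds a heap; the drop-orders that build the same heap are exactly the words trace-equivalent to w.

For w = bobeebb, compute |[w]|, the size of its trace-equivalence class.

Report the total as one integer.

#0=b has no predecessor
#1=o has no predecessor
#2=b depends on [0:b]
#3=e depends on [1:o, 2:b]
#4=e depends on [3:e]
#5=b depends on [4:e]
#6=b depends on [5:b]
sources: [0:b, 1:o]
N(rest) = Σ N(rest − s) over sources s of rest; N(one piece) = 1:
  size 1 → [6]=1
  size 2 → [5,6]=1
  size 3 → [4,5,6]=1
  size 4 → [3,4,5,6]=1
  size 5 → [1,3,4,5,6]=1  [2,3,4,5,6]=1
  first=0(b) contributes 2
  first=1(o) contributes 1
|[w]| = 3

3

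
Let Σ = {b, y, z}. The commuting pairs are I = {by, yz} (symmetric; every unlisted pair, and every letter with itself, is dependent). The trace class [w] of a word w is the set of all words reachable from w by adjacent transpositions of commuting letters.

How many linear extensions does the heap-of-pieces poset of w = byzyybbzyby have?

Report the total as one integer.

462

0(b) covers ∅
1(y) covers ∅
2(z) covers 0:b
3(y) covers 1:y
4(y) covers 3:y
5(b) covers 2:z
6(b) covers 5:b
7(z) covers 6:b
8(y) covers 4:y
9(b) covers 7:z
10(y) covers 8:y
floor of heap: 0:b, 1:y
completions by unplaced set U, small U first (add the entries for U minus each lowest piece of U):
  |U|=1: {9}:1  {10}:1
  |U|=2: {7,9}:1  {8,10}:1  {9,10}:2
  |U|=3: {4,8,10}:1  {6,7,9}:1  {7,9,10}:3  {8,9,10}:3
  |U|=4: {3,4,8,10}:1  {4,8,9,10}:4  {5,6,7,9}:1  {6,7,9,10}:4  {7,8,9,10}:6
  |U|=5: {1,3,4,8,10}:1  {2,5,6,7,9}:1  {3,4,8,9,10}:5  {4,7,8,9,10}:10  {5,6,7,9,10}:5  {6,7,8,9,10}:10
  |U|=6: {0,2,5,6,7,9}:1  {1,3,4,8,9,10}:6  {2,5,6,7,9,10}:6  {3,4,7,8,9,10}:15  {4,6,7,8,9,10}:20  {5,6,7,8,9,10}:15
  |U|=7: {0,2,5,6,7,9,10}:7  {1,3,4,7,8,9,10}:21  {2,5,6,7,8,9,10}:21  {3,4,6,7,8,9,10}:35  {4,5,6,7,8,9,10}:35
  |U|=8: {0,2,5,6,7,8,9,10}:28  {1,3,4,6,7,8,9,10}:56  {2,4,5,6,7,8,9,10}:56  {3,4,5,6,7,8,9,10}:70
  |U|=9: {0,2,4,5,6,7,8,9,10}:84  {1,3,4,5,6,7,8,9,10}:126  {2,3,4,5,6,7,8,9,10}:126
  start at 0(b): 252
  start at 1(y): 210
sum over floor = 462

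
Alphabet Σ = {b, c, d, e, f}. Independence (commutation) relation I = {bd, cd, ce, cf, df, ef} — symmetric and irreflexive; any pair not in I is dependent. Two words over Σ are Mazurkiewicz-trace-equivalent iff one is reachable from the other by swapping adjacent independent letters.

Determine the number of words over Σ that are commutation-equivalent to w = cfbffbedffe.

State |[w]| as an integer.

20

piece 0:c — minimal
piece 1:f — minimal
piece 2:b rests on {0:c, 1:f}
piece 3:f rests on {2:b}
piece 4:f rests on {3:f}
piece 5:b rests on {4:f}
piece 6:e rests on {5:b}
piece 7:d rests on {6:e}
piece 8:f rests on {5:b}
piece 9:f rests on {8:f}
piece 10:e rests on {7:d}
minimal pieces: {0:c, 1:f}
ways to finish when only these pieces remain (= sum over removing one remaining piece with nothing left below it):
  1 left: {9}→1  {10}→1
  2 left: {7,10}→1  {8,9}→1  {9,10}→2
  3 left: {6,7,10}→1  {7,9,10}→3  {8,9,10}→3
  4 left: {6,7,9,10}→4  {7,8,9,10}→6
  5 left: {6,7,8,9,10}→10
  6 left: {5,6,7,8,9,10}→10
  7 left: {4,5,6,7,8,9,10}→10
  8 left: {3,4,5,6,7,8,9,10}→10
  9 left: {2,3,4,5,6,7,8,9,10}→10
  placing 0:c first → 10 extensions
  placing 1:f first → 10 extensions
total linear extensions = 20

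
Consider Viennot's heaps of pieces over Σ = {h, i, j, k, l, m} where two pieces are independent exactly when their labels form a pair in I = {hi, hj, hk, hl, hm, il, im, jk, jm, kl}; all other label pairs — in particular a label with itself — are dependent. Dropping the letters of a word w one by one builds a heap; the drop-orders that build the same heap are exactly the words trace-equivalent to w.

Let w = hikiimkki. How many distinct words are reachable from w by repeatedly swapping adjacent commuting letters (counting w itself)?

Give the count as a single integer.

27

drop 0:h onto floor
drop 1:i onto floor
drop 2:k onto {1:i}
drop 3:i onto {2:k}
drop 4:i onto {3:i}
drop 5:m onto {2:k}
drop 6:k onto {4:i, 5:m}
drop 7:k onto {6:k}
drop 8:i onto {7:k}
ground layer = {0:h, 1:i}
drop-orders for the pieces not yet dropped (sum over which currently-grounded one goes next):
  1 to go: {0} 1  {8} 1
  2 to go: {0,8} 2  {7,8} 1
  3 to go: {0,7,8} 3  {6,7,8} 1
  4 to go: {0,6,7,8} 4  {4,6,7,8} 1  {5,6,7,8} 1
  5 to go: {0,4,6,7,8} 5  {0,5,6,7,8} 5  {3,4,6,7,8} 1  {4,5,6,7,8} 2
  6 to go: {0,3,4,6,7,8} 6  {0,4,5,6,7,8} 12  {3,4,5,6,7,8} 3
  7 to go: {0,3,4,5,6,7,8} 21  {2,3,4,5,6,7,8} 3
  if 0:h drops first: 3 orders
  if 1:i drops first: 24 orders
heap linearizations: 27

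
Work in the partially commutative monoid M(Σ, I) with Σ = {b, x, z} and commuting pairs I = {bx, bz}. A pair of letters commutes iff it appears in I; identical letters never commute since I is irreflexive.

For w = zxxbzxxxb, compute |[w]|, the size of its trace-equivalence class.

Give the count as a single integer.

36

0(z) covers ∅
1(x) covers 0:z
2(x) covers 1:x
3(b) covers ∅
4(z) covers 2:x
5(x) covers 4:z
6(x) covers 5:x
7(x) covers 6:x
8(b) covers 3:b
floor of heap: 0:z, 3:b
completions by unplaced set U, small U first (add the entries for U minus each lowest piece of U):
  |U|=1: {7}:1  {8}:1
  |U|=2: {3,8}:1  {6,7}:1  {7,8}:2
  |U|=3: {3,7,8}:3  {5,6,7}:1  {6,7,8}:3
  |U|=4: {3,6,7,8}:6  {4,5,6,7}:1  {5,6,7,8}:4
  |U|=5: {2,4,5,6,7}:1  {3,5,6,7,8}:10  {4,5,6,7,8}:5
  |U|=6: {1,2,4,5,6,7}:1  {2,4,5,6,7,8}:6  {3,4,5,6,7,8}:15
  |U|=7: {0,1,2,4,5,6,7}:1  {1,2,4,5,6,7,8}:7  {2,3,4,5,6,7,8}:21
  start at 0(z): 28
  start at 3(b): 8
sum over floor = 36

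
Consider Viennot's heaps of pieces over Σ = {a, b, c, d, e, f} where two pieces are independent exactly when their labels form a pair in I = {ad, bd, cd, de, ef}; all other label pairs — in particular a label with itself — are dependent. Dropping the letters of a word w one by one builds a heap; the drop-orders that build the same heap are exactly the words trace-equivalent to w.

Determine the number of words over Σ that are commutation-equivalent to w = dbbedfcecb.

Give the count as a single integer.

drop 0:d onto floor
drop 1:b onto floor
drop 2:b onto {1:b}
drop 3:e onto {2:b}
drop 4:d onto {0:d}
drop 5:f onto {2:b, 4:d}
drop 6:c onto {3:e, 5:f}
drop 7:e onto {6:c}
drop 8:c onto {7:e}
drop 9:b onto {8:c}
ground layer = {0:d, 1:b}
drop-orders for the pieces not yet dropped (sum over which currently-grounded one goes next):
  1 to go: {9} 1
  2 to go: {8,9} 1
  3 to go: {7,8,9} 1
  4 to go: {6,7,8,9} 1
  5 to go: {3,6,7,8,9} 1  {5,6,7,8,9} 1
  6 to go: {3,5,6,7,8,9} 2  {4,5,6,7,8,9} 1
  7 to go: {0,4,5,6,7,8,9} 1  {2,3,5,6,7,8,9} 2  {3,4,5,6,7,8,9} 3
  8 to go: {0,3,4,5,6,7,8,9} 4  {1,2,3,5,6,7,8,9} 2  {2,3,4,5,6,7,8,9} 5
  if 0:d drops first: 7 orders
  if 1:b drops first: 9 orders
heap linearizations: 16

16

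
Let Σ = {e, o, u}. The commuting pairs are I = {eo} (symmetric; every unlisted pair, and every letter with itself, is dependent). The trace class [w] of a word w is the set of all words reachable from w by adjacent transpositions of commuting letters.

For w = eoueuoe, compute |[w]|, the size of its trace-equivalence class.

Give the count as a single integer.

0(e) covers ∅
1(o) covers ∅
2(u) covers 0:e, 1:o
3(e) covers 2:u
4(u) covers 3:e
5(o) covers 4:u
6(e) covers 4:u
floor of heap: 0:e, 1:o
completions by unplaced set U, small U first (add the entries for U minus each lowest piece of U):
  |U|=1: {5}:1  {6}:1
  |U|=2: {5,6}:2
  |U|=3: {4,5,6}:2
  |U|=4: {3,4,5,6}:2
  |U|=5: {2,3,4,5,6}:2
  start at 0(e): 2
  start at 1(o): 2
sum over floor = 4

4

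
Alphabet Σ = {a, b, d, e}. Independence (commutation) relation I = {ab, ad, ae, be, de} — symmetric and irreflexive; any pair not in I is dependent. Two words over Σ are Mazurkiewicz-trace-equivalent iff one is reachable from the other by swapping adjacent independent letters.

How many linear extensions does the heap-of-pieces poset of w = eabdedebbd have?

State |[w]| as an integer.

840

piece 0:e — minimal
piece 1:a — minimal
piece 2:b — minimal
piece 3:d rests on {2:b}
piece 4:e rests on {0:e}
piece 5:d rests on {3:d}
piece 6:e rests on {4:e}
piece 7:b rests on {5:d}
piece 8:b rests on {7:b}
piece 9:d rests on {8:b}
minimal pieces: {0:e, 1:a, 2:b}
ways to finish when only these pieces remain (= sum over removing one remaining piece with nothing left below it):
  1 left: {1}→1  {6}→1  {9}→1
  2 left: {1,6}→2  {1,9}→2  {4,6}→1  {6,9}→2  {8,9}→1
  3 left: {0,4,6}→1  {1,4,6}→3  {1,6,9}→6  {1,8,9}→3  {4,6,9}→3  {6,8,9}→3  {7,8,9}→1
  4 left: {0,1,4,6}→4  {0,4,6,9}→4  {1,4,6,9}→12  {1,6,8,9}→12  {1,7,8,9}→4  {4,6,8,9}→6  {5,7,8,9}→1  {6,7,8,9}→4
  5 left: {0,1,4,6,9}→20  {0,4,6,8,9}→10  {1,4,6,8,9}→30  {1,5,7,8,9}→5  {1,6,7,8,9}→20  {3,5,7,8,9}→1  {4,6,7,8,9}→10  {5,6,7,8,9}→5
  6 left: {0,1,4,6,8,9}→60  {0,4,6,7,8,9}→20  {1,3,5,7,8,9}→6  {1,4,6,7,8,9}→60  {1,5,6,7,8,9}→30  {2,3,5,7,8,9}→1  {3,5,6,7,8,9}→6  {4,5,6,7,8,9}→15
  7 left: {0,1,4,6,7,8,9}→140  {0,4,5,6,7,8,9}→35  {1,2,3,5,7,8,9}→7  {1,3,5,6,7,8,9}→42  {1,4,5,6,7,8,9}→105  {2,3,5,6,7,8,9}→7  {3,4,5,6,7,8,9}→21
  8 left: {0,1,4,5,6,7,8,9}→280  {0,3,4,5,6,7,8,9}→56  {1,2,3,5,6,7,8,9}→56  {1,3,4,5,6,7,8,9}→168  {2,3,4,5,6,7,8,9}→28
  placing 0:e first → 252 extensions
  placing 1:a first → 84 extensions
  placing 2:b first → 504 extensions
total linear extensions = 840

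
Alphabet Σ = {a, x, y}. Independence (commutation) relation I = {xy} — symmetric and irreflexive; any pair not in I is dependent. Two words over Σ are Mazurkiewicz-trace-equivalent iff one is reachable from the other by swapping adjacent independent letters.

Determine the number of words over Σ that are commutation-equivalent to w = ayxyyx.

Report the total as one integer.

10

piece 0:a — minimal
piece 1:y rests on {0:a}
piece 2:x rests on {0:a}
piece 3:y rests on {1:y}
piece 4:y rests on {3:y}
piece 5:x rests on {2:x}
minimal pieces: {0:a}
ways to finish when only these pieces remain (= sum over removing one remaining piece with nothing left below it):
  1 left: {4}→1  {5}→1
  2 left: {2,5}→1  {3,4}→1  {4,5}→2
  3 left: {1,3,4}→1  {2,4,5}→3  {3,4,5}→3
  4 left: {1,3,4,5}→4  {2,3,4,5}→6
  placing 0:a first → 10 extensions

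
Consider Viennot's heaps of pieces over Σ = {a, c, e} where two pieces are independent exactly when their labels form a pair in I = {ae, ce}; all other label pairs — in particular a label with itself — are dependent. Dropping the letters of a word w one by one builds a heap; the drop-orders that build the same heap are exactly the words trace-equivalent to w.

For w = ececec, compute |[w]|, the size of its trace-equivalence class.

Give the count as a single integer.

20

piece 0:e — minimal
piece 1:c — minimal
piece 2:e rests on {0:e}
piece 3:c rests on {1:c}
piece 4:e rests on {2:e}
piece 5:c rests on {3:c}
minimal pieces: {0:e, 1:c}
ways to finish when only these pieces remain (= sum over removing one remaining piece with nothing left below it):
  1 left: {4}→1  {5}→1
  2 left: {2,4}→1  {3,5}→1  {4,5}→2
  3 left: {0,2,4}→1  {1,3,5}→1  {2,4,5}→3  {3,4,5}→3
  4 left: {0,2,4,5}→4  {1,3,4,5}→4  {2,3,4,5}→6
  placing 0:e first → 10 extensions
  placing 1:c first → 10 extensions
total linear extensions = 20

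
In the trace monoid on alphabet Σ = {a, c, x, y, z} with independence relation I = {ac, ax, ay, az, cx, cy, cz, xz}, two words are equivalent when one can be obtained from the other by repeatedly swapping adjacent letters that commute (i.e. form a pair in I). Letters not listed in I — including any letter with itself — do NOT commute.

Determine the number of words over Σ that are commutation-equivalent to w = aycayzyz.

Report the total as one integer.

drop 0:a onto floor
drop 1:y onto floor
drop 2:c onto floor
drop 3:a onto {0:a}
drop 4:y onto {1:y}
drop 5:z onto {4:y}
drop 6:y onto {5:z}
drop 7:z onto {6:y}
ground layer = {0:a, 1:y, 2:c}
drop-orders for the pieces not yet dropped (sum over which currently-grounded one goes next):
  1 to go: {2} 1  {3} 1  {7} 1
  2 to go: {0,3} 1  {2,3} 2  {2,7} 2  {3,7} 2  {6,7} 1
  3 to go: {0,2,3} 3  {0,3,7} 3  {2,3,7} 6  {2,6,7} 3  {3,6,7} 3  {5,6,7} 1
  4 to go: {0,2,3,7} 12  {0,3,6,7} 6  {2,3,6,7} 12  {2,5,6,7} 4  {3,5,6,7} 4  {4,5,6,7} 1
  5 to go: {0,2,3,6,7} 30  {0,3,5,6,7} 10  {1,4,5,6,7} 1  {2,3,5,6,7} 20  {2,4,5,6,7} 5  {3,4,5,6,7} 5
  6 to go: {0,2,3,5,6,7} 60  {0,3,4,5,6,7} 15  {1,2,4,5,6,7} 6  {1,3,4,5,6,7} 6  {2,3,4,5,6,7} 30
  if 0:a drops first: 42 orders
  if 1:y drops first: 105 orders
  if 2:c drops first: 21 orders
heap linearizations: 168

168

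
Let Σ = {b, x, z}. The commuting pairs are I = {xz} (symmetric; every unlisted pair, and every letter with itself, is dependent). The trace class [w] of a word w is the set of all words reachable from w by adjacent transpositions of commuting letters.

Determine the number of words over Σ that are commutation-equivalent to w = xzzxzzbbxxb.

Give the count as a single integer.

15

0(x) covers ∅
1(z) covers ∅
2(z) covers 1:z
3(x) covers 0:x
4(z) covers 2:z
5(z) covers 4:z
6(b) covers 3:x, 5:z
7(b) covers 6:b
8(x) covers 7:b
9(x) covers 8:x
10(b) covers 9:x
floor of heap: 0:x, 1:z
completions by unplaced set U, small U first (add the entries for U minus each lowest piece of U):
  |U|=1: {10}:1
  |U|=2: {9,10}:1
  |U|=3: {8,9,10}:1
  |U|=4: {7,8,9,10}:1
  |U|=5: {6,7,8,9,10}:1
  |U|=6: {3,6,7,8,9,10}:1  {5,6,7,8,9,10}:1
  |U|=7: {0,3,6,7,8,9,10}:1  {3,5,6,7,8,9,10}:2  {4,5,6,7,8,9,10}:1
  |U|=8: {0,3,5,6,7,8,9,10}:3  {2,4,5,6,7,8,9,10}:1  {3,4,5,6,7,8,9,10}:3
  |U|=9: {0,3,4,5,6,7,8,9,10}:6  {1,2,4,5,6,7,8,9,10}:1  {2,3,4,5,6,7,8,9,10}:4
  start at 0(x): 5
  start at 1(z): 10
sum over floor = 15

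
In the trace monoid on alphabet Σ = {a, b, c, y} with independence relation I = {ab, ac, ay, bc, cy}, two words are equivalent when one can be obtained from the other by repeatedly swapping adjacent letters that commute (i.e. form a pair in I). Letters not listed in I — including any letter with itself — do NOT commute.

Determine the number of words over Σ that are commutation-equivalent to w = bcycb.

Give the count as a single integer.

10

#0=b has no predecessor
#1=c has no predecessor
#2=y depends on [0:b]
#3=c depends on [1:c]
#4=b depends on [2:y]
sources: [0:b, 1:c]
N(rest) = Σ N(rest − s) over sources s of rest; N(one piece) = 1:
  size 1 → [3]=1  [4]=1
  size 2 → [1,3]=1  [2,4]=1  [3,4]=2
  size 3 → [0,2,4]=1  [1,3,4]=3  [2,3,4]=3
  first=0(b) contributes 6
  first=1(c) contributes 4
|[w]| = 10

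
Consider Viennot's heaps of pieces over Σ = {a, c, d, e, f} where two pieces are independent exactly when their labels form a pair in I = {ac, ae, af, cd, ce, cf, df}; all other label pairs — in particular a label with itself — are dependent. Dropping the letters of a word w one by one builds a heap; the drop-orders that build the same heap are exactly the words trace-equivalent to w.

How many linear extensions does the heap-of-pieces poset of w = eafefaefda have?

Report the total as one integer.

0(e) covers ∅
1(a) covers ∅
2(f) covers 0:e
3(e) covers 2:f
4(f) covers 3:e
5(a) covers 1:a
6(e) covers 4:f
7(f) covers 6:e
8(d) covers 5:a, 6:e
9(a) covers 8:d
floor of heap: 0:e, 1:a
completions by unplaced set U, small U first (add the entries for U minus each lowest piece of U):
  |U|=1: {7}:1  {9}:1
  |U|=2: {7,9}:2  {8,9}:1
  |U|=3: {5,8,9}:1  {7,8,9}:3
  |U|=4: {1,5,8,9}:1  {5,7,8,9}:4  {6,7,8,9}:3
  |U|=5: {1,5,7,8,9}:5  {4,6,7,8,9}:3  {5,6,7,8,9}:7
  |U|=6: {1,5,6,7,8,9}:12  {3,4,6,7,8,9}:3  {4,5,6,7,8,9}:10
  |U|=7: {1,4,5,6,7,8,9}:22  {2,3,4,6,7,8,9}:3  {3,4,5,6,7,8,9}:13
  |U|=8: {0,2,3,4,6,7,8,9}:3  {1,3,4,5,6,7,8,9}:35  {2,3,4,5,6,7,8,9}:16
  start at 0(e): 51
  start at 1(a): 19
sum over floor = 70

70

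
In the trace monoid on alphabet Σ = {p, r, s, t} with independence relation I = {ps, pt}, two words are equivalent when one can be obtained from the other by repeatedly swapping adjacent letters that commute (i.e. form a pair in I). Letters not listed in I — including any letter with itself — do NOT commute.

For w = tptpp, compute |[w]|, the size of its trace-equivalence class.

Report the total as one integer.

10

0(t) covers ∅
1(p) covers ∅
2(t) covers 0:t
3(p) covers 1:p
4(p) covers 3:p
floor of heap: 0:t, 1:p
completions by unplaced set U, small U first (add the entries for U minus each lowest piece of U):
  |U|=1: {2}:1  {4}:1
  |U|=2: {0,2}:1  {2,4}:2  {3,4}:1
  |U|=3: {0,2,4}:3  {1,3,4}:1  {2,3,4}:3
  start at 0(t): 4
  start at 1(p): 6
sum over floor = 10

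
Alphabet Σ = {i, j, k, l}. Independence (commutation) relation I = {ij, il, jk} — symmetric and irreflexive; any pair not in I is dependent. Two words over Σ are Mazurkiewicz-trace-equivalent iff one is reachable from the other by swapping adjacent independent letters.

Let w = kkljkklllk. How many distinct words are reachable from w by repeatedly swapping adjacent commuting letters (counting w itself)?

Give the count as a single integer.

piece 0:k — minimal
piece 1:k rests on {0:k}
piece 2:l rests on {1:k}
piece 3:j rests on {2:l}
piece 4:k rests on {2:l}
piece 5:k rests on {4:k}
piece 6:l rests on {3:j, 5:k}
piece 7:l rests on {6:l}
piece 8:l rests on {7:l}
piece 9:k rests on {8:l}
minimal pieces: {0:k}
ways to finish when only these pieces remain (= sum over removing one remaining piece with nothing left below it):
  1 left: {9}→1
  2 left: {8,9}→1
  3 left: {7,8,9}→1
  4 left: {6,7,8,9}→1
  5 left: {3,6,7,8,9}→1  {5,6,7,8,9}→1
  6 left: {3,5,6,7,8,9}→2  {4,5,6,7,8,9}→1
  7 left: {3,4,5,6,7,8,9}→3
  8 left: {2,3,4,5,6,7,8,9}→3
  placing 0:k first → 3 extensions

3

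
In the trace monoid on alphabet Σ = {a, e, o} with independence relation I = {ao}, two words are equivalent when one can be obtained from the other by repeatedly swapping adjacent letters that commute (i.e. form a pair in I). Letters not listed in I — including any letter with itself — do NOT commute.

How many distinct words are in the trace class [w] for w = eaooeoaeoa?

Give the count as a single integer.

0(e) covers ∅
1(a) covers 0:e
2(o) covers 0:e
3(o) covers 2:o
4(e) covers 1:a, 3:o
5(o) covers 4:e
6(a) covers 4:e
7(e) covers 5:o, 6:a
8(o) covers 7:e
9(a) covers 7:e
floor of heap: 0:e
completions by unplaced set U, small U first (add the entries for U minus each lowest piece of U):
  |U|=1: {8}:1  {9}:1
  |U|=2: {8,9}:2
  |U|=3: {7,8,9}:2
  |U|=4: {5,7,8,9}:2  {6,7,8,9}:2
  |U|=5: {5,6,7,8,9}:4
  |U|=6: {4,5,6,7,8,9}:4
  |U|=7: {1,4,5,6,7,8,9}:4  {3,4,5,6,7,8,9}:4
  |U|=8: {1,3,4,5,6,7,8,9}:8  {2,3,4,5,6,7,8,9}:4
  start at 0(e): 12

12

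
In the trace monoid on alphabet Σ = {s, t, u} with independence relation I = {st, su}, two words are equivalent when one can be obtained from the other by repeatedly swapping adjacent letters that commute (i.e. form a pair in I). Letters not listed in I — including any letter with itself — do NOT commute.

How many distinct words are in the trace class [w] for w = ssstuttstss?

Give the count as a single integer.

drop 0:s onto floor
drop 1:s onto {0:s}
drop 2:s onto {1:s}
drop 3:t onto floor
drop 4:u onto {3:t}
drop 5:t onto {4:u}
drop 6:t onto {5:t}
drop 7:s onto {2:s}
drop 8:t onto {6:t}
drop 9:s onto {7:s}
drop 10:s onto {9:s}
ground layer = {0:s, 3:t}
drop-orders for the pieces not yet dropped (sum over which currently-grounded one goes next):
  1 to go: {8} 1  {10} 1
  2 to go: {6,8} 1  {8,10} 2  {9,10} 1
  3 to go: {5,6,8} 1  {6,8,10} 3  {7,9,10} 1  {8,9,10} 3
  4 to go: {2,7,9,10} 1  {4,5,6,8} 1  {5,6,8,10} 4  {6,8,9,10} 6  {7,8,9,10} 4
  5 to go: {1,2,7,9,10} 1  {2,7,8,9,10} 5  {3,4,5,6,8} 1  {4,5,6,8,10} 5  {5,6,8,9,10} 10  {6,7,8,9,10} 10
  6 to go: {0,1,2,7,9,10} 1  {1,2,7,8,9,10} 6  {2,6,7,8,9,10} 15  {3,4,5,6,8,10} 6  {4,5,6,8,9,10} 15  {5,6,7,8,9,10} 20
  7 to go: {0,1,2,7,8,9,10} 7  {1,2,6,7,8,9,10} 21  {2,5,6,7,8,9,10} 35  {3,4,5,6,8,9,10} 21  {4,5,6,7,8,9,10} 35
  8 to go: {0,1,2,6,7,8,9,10} 28  {1,2,5,6,7,8,9,10} 56  {2,4,5,6,7,8,9,10} 70  {3,4,5,6,7,8,9,10} 56
  9 to go: {0,1,2,5,6,7,8,9,10} 84  {1,2,4,5,6,7,8,9,10} 126  {2,3,4,5,6,7,8,9,10} 126
  if 0:s drops first: 252 orders
  if 3:t drops first: 210 orders
heap linearizations: 462

462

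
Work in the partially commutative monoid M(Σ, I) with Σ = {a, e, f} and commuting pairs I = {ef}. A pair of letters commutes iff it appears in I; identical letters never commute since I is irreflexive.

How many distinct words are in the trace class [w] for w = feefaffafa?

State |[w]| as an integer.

drop 0:f onto floor
drop 1:e onto floor
drop 2:e onto {1:e}
drop 3:f onto {0:f}
drop 4:a onto {2:e, 3:f}
drop 5:f onto {4:a}
drop 6:f onto {5:f}
drop 7:a onto {6:f}
drop 8:f onto {7:a}
drop 9:a onto {8:f}
ground layer = {0:f, 1:e}
drop-orders for the pieces not yet dropped (sum over which currently-grounded one goes next):
  1 to go: {9} 1
  2 to go: {8,9} 1
  3 to go: {7,8,9} 1
  4 to go: {6,7,8,9} 1
  5 to go: {5,6,7,8,9} 1
  6 to go: {4,5,6,7,8,9} 1
  7 to go: {2,4,5,6,7,8,9} 1  {3,4,5,6,7,8,9} 1
  8 to go: {0,3,4,5,6,7,8,9} 1  {1,2,4,5,6,7,8,9} 1  {2,3,4,5,6,7,8,9} 2
  if 0:f drops first: 3 orders
  if 1:e drops first: 3 orders
heap linearizations: 6

6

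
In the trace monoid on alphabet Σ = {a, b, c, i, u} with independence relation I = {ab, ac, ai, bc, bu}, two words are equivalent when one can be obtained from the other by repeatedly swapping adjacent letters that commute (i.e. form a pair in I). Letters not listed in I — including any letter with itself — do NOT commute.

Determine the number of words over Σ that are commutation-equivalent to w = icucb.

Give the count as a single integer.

0(i) covers ∅
1(c) covers 0:i
2(u) covers 1:c
3(c) covers 2:u
4(b) covers 0:i
floor of heap: 0:i
completions by unplaced set U, small U first (add the entries for U minus each lowest piece of U):
  |U|=1: {3}:1  {4}:1
  |U|=2: {2,3}:1  {3,4}:2
  |U|=3: {1,2,3}:1  {2,3,4}:3
  start at 0(i): 4

4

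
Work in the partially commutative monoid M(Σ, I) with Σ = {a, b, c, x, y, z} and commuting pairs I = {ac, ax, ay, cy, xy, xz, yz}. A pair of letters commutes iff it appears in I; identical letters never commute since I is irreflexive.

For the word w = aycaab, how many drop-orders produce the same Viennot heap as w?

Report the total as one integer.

20

0(a) covers ∅
1(y) covers ∅
2(c) covers ∅
3(a) covers 0:a
4(a) covers 3:a
5(b) covers 1:y, 2:c, 4:a
floor of heap: 0:a, 1:y, 2:c
completions by unplaced set U, small U first (add the entries for U minus each lowest piece of U):
  |U|=1: {5}:1
  |U|=2: {1,5}:1  {2,5}:1  {4,5}:1
  |U|=3: {1,2,5}:2  {1,4,5}:2  {2,4,5}:2  {3,4,5}:1
  |U|=4: {0,3,4,5}:1  {1,2,4,5}:6  {1,3,4,5}:3  {2,3,4,5}:3
  start at 0(a): 12
  start at 1(y): 4
  start at 2(c): 4
sum over floor = 20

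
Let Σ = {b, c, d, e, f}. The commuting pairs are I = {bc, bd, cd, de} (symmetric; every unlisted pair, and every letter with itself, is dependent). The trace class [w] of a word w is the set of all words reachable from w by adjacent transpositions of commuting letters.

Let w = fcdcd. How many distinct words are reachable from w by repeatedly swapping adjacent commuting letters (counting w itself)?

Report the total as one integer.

piece 0:f — minimal
piece 1:c rests on {0:f}
piece 2:d rests on {0:f}
piece 3:c rests on {1:c}
piece 4:d rests on {2:d}
minimal pieces: {0:f}
ways to finish when only these pieces remain (= sum over removing one remaining piece with nothing left below it):
  1 left: {3}→1  {4}→1
  2 left: {1,3}→1  {2,4}→1  {3,4}→2
  3 left: {1,3,4}→3  {2,3,4}→3
  placing 0:f first → 6 extensions

6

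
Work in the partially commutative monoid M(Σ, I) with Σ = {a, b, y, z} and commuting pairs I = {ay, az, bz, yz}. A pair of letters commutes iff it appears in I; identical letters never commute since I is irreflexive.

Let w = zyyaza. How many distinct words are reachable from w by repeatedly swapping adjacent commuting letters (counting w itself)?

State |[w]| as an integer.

90

piece 0:z — minimal
piece 1:y — minimal
piece 2:y rests on {1:y}
piece 3:a — minimal
piece 4:z rests on {0:z}
piece 5:a rests on {3:a}
minimal pieces: {0:z, 1:y, 3:a}
ways to finish when only these pieces remain (= sum over removing one remaining piece with nothing left below it):
  1 left: {2}→1  {4}→1  {5}→1
  2 left: {0,4}→1  {1,2}→1  {2,4}→2  {2,5}→2  {3,5}→1  {4,5}→2
  3 left: {0,2,4}→3  {0,4,5}→3  {1,2,4}→3  {1,2,5}→3  {2,3,5}→3  {2,4,5}→6  {3,4,5}→3
  4 left: {0,1,2,4}→6  {0,2,4,5}→12  {0,3,4,5}→6  {1,2,3,5}→6  {1,2,4,5}→12  {2,3,4,5}→12
  placing 0:z first → 30 extensions
  placing 1:y first → 30 extensions
  placing 3:a first → 30 extensions
total linear extensions = 90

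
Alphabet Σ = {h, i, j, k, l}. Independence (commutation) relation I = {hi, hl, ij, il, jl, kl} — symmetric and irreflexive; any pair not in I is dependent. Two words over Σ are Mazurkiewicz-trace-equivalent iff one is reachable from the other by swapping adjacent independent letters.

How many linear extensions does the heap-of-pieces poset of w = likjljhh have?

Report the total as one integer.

28

piece 0:l — minimal
piece 1:i — minimal
piece 2:k rests on {1:i}
piece 3:j rests on {2:k}
piece 4:l rests on {0:l}
piece 5:j rests on {3:j}
piece 6:h rests on {5:j}
piece 7:h rests on {6:h}
minimal pieces: {0:l, 1:i}
ways to finish when only these pieces remain (= sum over removing one remaining piece with nothing left below it):
  1 left: {4}→1  {7}→1
  2 left: {0,4}→1  {4,7}→2  {6,7}→1
  3 left: {0,4,7}→3  {4,6,7}→3  {5,6,7}→1
  4 left: {0,4,6,7}→6  {3,5,6,7}→1  {4,5,6,7}→4
  5 left: {0,4,5,6,7}→10  {2,3,5,6,7}→1  {3,4,5,6,7}→5
  6 left: {0,3,4,5,6,7}→15  {1,2,3,5,6,7}→1  {2,3,4,5,6,7}→6
  placing 0:l first → 7 extensions
  placing 1:i first → 21 extensions
total linear extensions = 28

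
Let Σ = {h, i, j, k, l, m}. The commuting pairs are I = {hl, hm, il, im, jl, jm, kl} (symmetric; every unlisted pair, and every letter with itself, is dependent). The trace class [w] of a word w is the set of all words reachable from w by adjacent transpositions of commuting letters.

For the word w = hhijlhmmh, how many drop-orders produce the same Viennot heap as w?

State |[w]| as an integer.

piece 0:h — minimal
piece 1:h rests on {0:h}
piece 2:i rests on {1:h}
piece 3:j rests on {2:i}
piece 4:l — minimal
piece 5:h rests on {3:j}
piece 6:m rests on {4:l}
piece 7:m rests on {6:m}
piece 8:h rests on {5:h}
minimal pieces: {0:h, 4:l}
ways to finish when only these pieces remain (= sum over removing one remaining piece with nothing left below it):
  1 left: {7}→1  {8}→1
  2 left: {5,8}→1  {6,7}→1  {7,8}→2
  3 left: {3,5,8}→1  {4,6,7}→1  {5,7,8}→3  {6,7,8}→3
  4 left: {2,3,5,8}→1  {3,5,7,8}→4  {4,6,7,8}→4  {5,6,7,8}→6
  5 left: {1,2,3,5,8}→1  {2,3,5,7,8}→5  {3,5,6,7,8}→10  {4,5,6,7,8}→10
  6 left: {0,1,2,3,5,8}→1  {1,2,3,5,7,8}→6  {2,3,5,6,7,8}→15  {3,4,5,6,7,8}→20
  7 left: {0,1,2,3,5,7,8}→7  {1,2,3,5,6,7,8}→21  {2,3,4,5,6,7,8}→35
  placing 0:h first → 56 extensions
  placing 4:l first → 28 extensions
total linear extensions = 84

84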